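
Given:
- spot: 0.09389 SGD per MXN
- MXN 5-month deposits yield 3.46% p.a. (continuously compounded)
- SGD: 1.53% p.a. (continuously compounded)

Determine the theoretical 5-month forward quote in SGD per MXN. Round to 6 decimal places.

T = 5/12 years.
Growth of 1 SGD over T: e^(0.0153×5/12) = 1.0063954.
Growth of 1 MXN over T: e^(0.0346×5/12) = 1.0145211.
Forward (SGD per MXN) = 0.09389 × 1.0063954 / 1.0145211 = 0.09313800.

0.093138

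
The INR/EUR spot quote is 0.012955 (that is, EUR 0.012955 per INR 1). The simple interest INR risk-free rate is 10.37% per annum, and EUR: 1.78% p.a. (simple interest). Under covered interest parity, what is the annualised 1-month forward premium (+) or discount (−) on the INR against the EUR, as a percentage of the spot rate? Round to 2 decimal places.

T = 1/12 years.
CIP forward (EUR per INR) = 0.012955 × 1.0014833/1.0086417 = 0.012863057.
Annualised premium = (F − S)/S × (1/T) = (0.012863057 − 0.012955)/0.012955 ÷ (1/12) = -8.52%.

-8.52%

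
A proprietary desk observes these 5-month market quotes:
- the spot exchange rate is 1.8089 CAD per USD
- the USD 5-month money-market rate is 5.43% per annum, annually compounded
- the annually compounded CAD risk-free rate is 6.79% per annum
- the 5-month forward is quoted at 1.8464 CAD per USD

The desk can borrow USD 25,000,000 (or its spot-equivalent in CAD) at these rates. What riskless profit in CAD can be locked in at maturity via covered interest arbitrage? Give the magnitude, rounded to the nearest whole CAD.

CAD 710,836

T = 5/12 years.
Keep in USD, deliver into the forward: 25,000,000·1.0222765989·1.8464 = CAD 47,188,287.81.
Swap to CAD now, deposit: 25,000,000·1.8089·1.0277506127 = CAD 46,477,452.08.
The quoted forward overvalues USD, so borrow CAD, buy USD at spot, deposit the USD at 5.43%, and sell the proceeds forward at 1.8464.
Profit = 47,188,287.81 − 46,477,452.08 = CAD 710,836.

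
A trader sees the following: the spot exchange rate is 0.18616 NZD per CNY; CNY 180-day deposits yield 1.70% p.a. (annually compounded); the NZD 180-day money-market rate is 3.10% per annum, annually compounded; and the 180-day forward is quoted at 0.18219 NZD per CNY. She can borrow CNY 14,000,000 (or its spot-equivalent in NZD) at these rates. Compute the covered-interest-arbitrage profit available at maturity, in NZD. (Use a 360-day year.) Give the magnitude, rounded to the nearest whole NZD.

NZD 74,079

T = 180/360 years.
Route A — deposit CNY, sell forward: 14,000,000 × 1.008464179 × 0.18219 = NZD 2,572,249.24.
Route B — convert at spot, deposit NZD: 14,000,000 × 0.18616 × 1.015381702 = NZD 2,646,328.41.
The quoted forward undervalues CNY, so borrow CNY, convert to NZD at spot, deposit the NZD at 3.10%, and buy CNY forward at 0.18219 to cover the loan.
Arbitrage profit = |2,572,249.24 − 2,646,328.41| = NZD 74,079.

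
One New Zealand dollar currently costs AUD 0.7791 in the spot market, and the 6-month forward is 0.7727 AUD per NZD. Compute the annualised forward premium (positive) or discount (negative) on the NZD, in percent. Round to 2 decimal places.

T = 6/12 years.
NZD trades forward at -0.82146% vs spot over the period.
Per annum: -0.0082146 / (6/12) = -0.016429 = -1.64%.

-1.64%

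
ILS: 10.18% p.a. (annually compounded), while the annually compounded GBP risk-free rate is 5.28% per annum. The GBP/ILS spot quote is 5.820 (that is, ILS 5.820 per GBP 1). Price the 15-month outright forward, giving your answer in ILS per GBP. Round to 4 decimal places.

6.1605

T = 15/12 years.
ILS growth factor: (1 + 0.1018)^(15/12) = 1.1288298.
Growth of 1 GBP over T: (1 + 0.0528)^(15/12) = 1.066430.
Forward (ILS per GBP) = 5.82 × 1.1288298 / 1.066430 = 6.160544.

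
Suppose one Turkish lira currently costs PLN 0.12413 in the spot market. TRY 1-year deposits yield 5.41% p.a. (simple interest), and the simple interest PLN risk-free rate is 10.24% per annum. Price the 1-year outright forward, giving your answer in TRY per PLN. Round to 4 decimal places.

T = 1 year.
PLN growth factor: 1 + 0.1024×1 = 1.102400.
Growth of 1 TRY over T: 1 + 0.0541×1 = 1.054100.
Forward (PLN per TRY) = 0.12413 × 1.102400 / 1.054100 = 0.1298178.
Quoted the other way: 1/0.1298178 = 7.7031 TRY per PLN.

7.7031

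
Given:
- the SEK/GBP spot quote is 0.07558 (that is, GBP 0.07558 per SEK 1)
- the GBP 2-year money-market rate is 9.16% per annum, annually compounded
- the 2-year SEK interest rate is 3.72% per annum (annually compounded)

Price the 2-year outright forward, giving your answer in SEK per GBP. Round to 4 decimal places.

11.9451

T = 2 years.
Growth of 1 GBP over T: (1 + 0.0916)^2 = 1.19159056.
SEK accumulates by (1 + 0.0372)^2 = 1.07578384.
So F = 0.07558 × 1.19159056 / 1.07578384 = 0.083716088 (GBP/SEK).
Quoted the other way: 1/0.083716088 = 11.9451 SEK per GBP.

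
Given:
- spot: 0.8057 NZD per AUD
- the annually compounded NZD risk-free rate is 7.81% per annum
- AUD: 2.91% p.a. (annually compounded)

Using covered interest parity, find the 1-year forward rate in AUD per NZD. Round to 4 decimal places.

T = 1 year.
NZD growth factor: (1 + 0.0781)^1 = 1.078100.
AUD growth factor: (1 + 0.0291)^1 = 1.029100.
CIP: F = S · (grow NZD)/(grow AUD) = 0.8057 × 1.078100/1.029100 = 0.8440629 NZD per AUD.
Invert for AUD per NZD: 1 / 0.8440629 = 1.1847.

1.1847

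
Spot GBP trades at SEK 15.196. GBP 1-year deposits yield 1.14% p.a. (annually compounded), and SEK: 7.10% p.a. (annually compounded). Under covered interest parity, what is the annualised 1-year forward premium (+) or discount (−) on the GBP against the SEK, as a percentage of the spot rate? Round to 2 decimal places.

T = 1 year.
F = S · g_SEK/g_GBP = 15.196 × 1.071000/1.011400 = 16.091473.
Annualised premium = (F − S)/S × (1/T) = (16.091473 − 15.196)/15.196 ÷ 1 = 5.89%.

+5.89%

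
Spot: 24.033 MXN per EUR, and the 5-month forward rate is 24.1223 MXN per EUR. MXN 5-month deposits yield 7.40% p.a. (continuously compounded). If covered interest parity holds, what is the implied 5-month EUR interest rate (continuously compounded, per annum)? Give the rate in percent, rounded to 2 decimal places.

T = 5/12 years.
F/S = 24.1223/24.033 = 1.0037157 = (growth of MXN) / (growth of EUR).
MXN growth factor: e^(0.0740×5/12) = 1.0313136.
Hence g_EUR = 1.0274957.
r = ln(1.0274957)/(5/12) = 0.065099 → 6.51%.

6.51%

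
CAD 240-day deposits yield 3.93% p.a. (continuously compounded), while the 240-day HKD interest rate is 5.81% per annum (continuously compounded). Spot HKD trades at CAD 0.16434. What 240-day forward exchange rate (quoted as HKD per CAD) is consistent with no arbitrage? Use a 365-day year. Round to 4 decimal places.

T = 240/365 years.
CAD accumulates by e^(0.0393×240/365) = 1.0261779.
HKD accumulates by e^(0.0581×240/365) = 1.0389418.
CIP: F = S · (grow CAD)/(grow HKD) = 0.16434 × 1.0261779/1.0389418 = 0.1623210 CAD per HKD.
Invert for HKD per CAD: 1 / 0.1623210 = 6.1606.

6.1606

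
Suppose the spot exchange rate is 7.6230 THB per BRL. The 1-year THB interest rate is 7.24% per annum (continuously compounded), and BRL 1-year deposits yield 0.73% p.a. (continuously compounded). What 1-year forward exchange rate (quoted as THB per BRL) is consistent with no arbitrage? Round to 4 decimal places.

8.1358

T = 1 year.
THB accumulates by e^(0.0724×1) = 1.0750853.
BRL growth factor: e^(0.0073×1) = 1.0073267.
So F = 7.623 × 1.0750853 / 1.0073267 = 8.135767 (THB/BRL).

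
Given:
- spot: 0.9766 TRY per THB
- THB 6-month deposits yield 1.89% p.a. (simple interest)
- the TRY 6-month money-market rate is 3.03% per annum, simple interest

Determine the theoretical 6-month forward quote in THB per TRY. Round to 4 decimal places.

T = 6/12 years.
Growth of 1 TRY over T: 1 + 0.0303×6/12 = 1.015150.
THB growth factor: 1 + 0.0189×6/12 = 1.009450.
Forward (TRY per THB) = 0.9766 × 1.015150 / 1.009450 = 0.9821145.
Invert for THB per TRY: 1 / 0.9821145 = 1.0182.

1.0182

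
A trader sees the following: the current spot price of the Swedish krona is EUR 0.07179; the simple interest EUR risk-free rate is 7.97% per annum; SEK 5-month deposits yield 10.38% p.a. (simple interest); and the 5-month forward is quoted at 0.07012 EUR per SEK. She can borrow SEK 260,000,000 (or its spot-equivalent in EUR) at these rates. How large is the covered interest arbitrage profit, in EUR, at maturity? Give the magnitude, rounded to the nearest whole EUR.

EUR 265,547

T = 5/12 years.
Keep in SEK, deliver into the forward: 260,000,000·1.043250·0.07012 = EUR 19,019,699.40.
Swap to EUR now, deposit: 260,000,000·0.07179·1.0332083333 = EUR 19,285,246.82.
The quoted forward undervalues SEK, so borrow SEK, convert to EUR at spot, deposit the EUR at 7.97%, and buy SEK forward at 0.07012 to cover the loan.
Profit = 19,285,246.82 − 19,019,699.40 = EUR 265,547.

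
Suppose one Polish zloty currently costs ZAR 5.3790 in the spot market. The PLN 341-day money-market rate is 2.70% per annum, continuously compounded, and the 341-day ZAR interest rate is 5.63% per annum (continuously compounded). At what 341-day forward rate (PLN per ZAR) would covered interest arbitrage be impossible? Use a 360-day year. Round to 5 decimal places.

T = 341/360 years.
ZAR growth factor: e^(0.0563×341/360) = 1.0547762.
PLN growth factor: e^(0.0270×341/360) = 1.0259048.
Forward (ZAR per PLN) = 5.379 × 1.0547762 / 1.0259048 = 5.530378.
Quoted the other way: 1/5.530378 = 0.18082 PLN per ZAR.

0.18082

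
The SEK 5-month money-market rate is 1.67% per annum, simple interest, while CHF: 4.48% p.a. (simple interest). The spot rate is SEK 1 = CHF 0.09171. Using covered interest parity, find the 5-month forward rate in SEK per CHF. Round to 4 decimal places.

10.7786

T = 5/12 years.
Growth of 1 CHF over T: 1 + 0.0448×5/12 = 1.01866667.
SEK growth factor: 1 + 0.0167×5/12 = 1.00695833.
CIP: F = S · (grow CHF)/(grow SEK) = 0.09171 × 1.01866667/1.00695833 = 0.092776352 CHF per SEK.
Quoted the other way: 1/0.092776352 = 10.7786 SEK per CHF.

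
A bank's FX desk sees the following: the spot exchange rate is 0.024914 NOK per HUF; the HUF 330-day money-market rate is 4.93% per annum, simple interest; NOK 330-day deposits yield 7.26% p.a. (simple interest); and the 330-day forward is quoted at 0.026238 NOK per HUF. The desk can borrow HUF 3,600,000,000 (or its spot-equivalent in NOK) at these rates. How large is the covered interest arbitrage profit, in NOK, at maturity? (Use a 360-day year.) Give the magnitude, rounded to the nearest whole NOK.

NOK 3,066,164

T = 330/360 years.
Invest the HUF and cover forward: 3,600,000,000 × 1.0451916667 × 0.026238 = NOK 98,725,460.22.
Convert at spot and invest in NOK: 3,600,000,000 × 0.024914 × 1.066550 = NOK 95,659,296.12.
The quoted forward overvalues HUF, so borrow NOK, buy HUF at spot, deposit the HUF at 4.93%, and sell the proceeds forward at 0.026238.
Arbitrage profit = |98,725,460.22 − 95,659,296.12| = NOK 3,066,164.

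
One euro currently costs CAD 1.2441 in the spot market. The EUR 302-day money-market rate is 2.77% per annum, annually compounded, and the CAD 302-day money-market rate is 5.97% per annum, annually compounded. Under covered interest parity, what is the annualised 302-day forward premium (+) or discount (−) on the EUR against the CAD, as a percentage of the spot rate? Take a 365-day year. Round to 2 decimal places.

T = 302/365 years.
F = S · g_CAD/g_EUR = 1.2441 × 1.0491469/1.0228647 = 1.2760668.
Annualised premium = (F − S)/S × (1/T) = (1.2760668 − 1.2441)/1.2441 ÷ (302/365) = 3.11%.

+3.11%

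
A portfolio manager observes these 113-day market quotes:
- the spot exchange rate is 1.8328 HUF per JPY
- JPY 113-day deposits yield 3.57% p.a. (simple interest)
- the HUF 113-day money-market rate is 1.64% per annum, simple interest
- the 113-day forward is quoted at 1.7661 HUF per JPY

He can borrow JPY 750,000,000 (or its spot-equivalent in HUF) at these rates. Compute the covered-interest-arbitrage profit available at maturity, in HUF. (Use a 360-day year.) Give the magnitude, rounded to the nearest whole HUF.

T = 113/360 years.
Route A — deposit JPY, sell forward: 750,000,000 × 1.011205833333 × 1.7661 = HUF 1,339,417,966.69.
Route B — convert at spot, deposit HUF: 750,000,000 × 1.8328 × 1.005147777778 = HUF 1,381,676,135.33.
The quoted forward undervalues JPY, so borrow JPY, convert to HUF at spot, deposit the HUF at 1.64%, and buy JPY forward at 1.7661 to cover the loan.
Profit = 1,381,676,135.33 − 1,339,417,966.69 = HUF 42,258,169.

HUF 42,258,169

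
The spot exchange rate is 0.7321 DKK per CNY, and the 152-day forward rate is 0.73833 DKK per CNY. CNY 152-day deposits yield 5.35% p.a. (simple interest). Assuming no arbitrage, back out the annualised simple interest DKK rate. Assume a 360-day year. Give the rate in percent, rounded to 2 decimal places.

7.41%

T = 152/360 years.
CIP gives F = S · g_DKK/g_CNY, so g_DKK/g_CNY = 0.73833/0.7321 = 1.0085098.
The CNY side grows by 1 + 0.0535×152/360 = 1.0225889.
That pins the DKK growth at 1.0312909.
r = (1.0312909 − 1)/(152/360) = 0.074110 → 7.41%.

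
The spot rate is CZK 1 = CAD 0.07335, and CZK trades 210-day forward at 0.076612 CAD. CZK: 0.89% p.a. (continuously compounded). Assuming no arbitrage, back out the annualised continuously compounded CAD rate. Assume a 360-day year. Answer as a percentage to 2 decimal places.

T = 210/360 years.
F/S = 0.076612/0.07335 = 1.0444717 = (growth of CAD) / (growth of CZK).
The CZK side grows by e^(0.0089×210/360) = 1.0052052.
That pins the CAD growth at 1.0499084.
r = ln(1.0499084)/(210/360) = 0.083491 → 8.35%.

8.35%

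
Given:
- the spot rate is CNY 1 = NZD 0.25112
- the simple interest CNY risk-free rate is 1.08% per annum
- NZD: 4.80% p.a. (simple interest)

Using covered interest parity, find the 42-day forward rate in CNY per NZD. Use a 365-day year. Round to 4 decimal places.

T = 42/365 years.
Growth of 1 NZD over T: 1 + 0.0480×42/365 = 1.0055233.
Growth of 1 CNY over T: 1 + 0.0108×42/365 = 1.0012427.
So F = 0.25112 × 1.0055233 / 1.0012427 = 0.2521936 (NZD/CNY).
Quoted the other way: 1/0.2521936 = 3.9652 CNY per NZD.

3.9652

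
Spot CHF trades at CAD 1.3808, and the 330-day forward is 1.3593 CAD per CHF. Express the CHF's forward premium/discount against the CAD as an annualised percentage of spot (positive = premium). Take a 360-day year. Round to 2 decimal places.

T = 330/360 years.
(F − S)/S = (1.3593 − 1.3808)/1.3808 = -0.0155707.
Per annum: -0.0155707 / (330/360) = -0.016986 = -1.70%.

-1.70%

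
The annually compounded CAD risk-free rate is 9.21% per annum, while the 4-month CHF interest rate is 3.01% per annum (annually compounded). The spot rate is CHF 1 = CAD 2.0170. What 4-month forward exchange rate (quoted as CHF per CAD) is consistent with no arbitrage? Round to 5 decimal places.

0.48622

T = 4/12 years.
Growth of 1 CAD over T: (1 + 0.0921)^(4/12) = 1.029803.
Growth of 1 CHF over T: (1 + 0.0301)^(4/12) = 1.0099343.
Forward (CAD per CHF) = 2.017 × 1.029803 / 1.0099343 = 2.056681.
Invert for CHF per CAD: 1 / 2.056681 = 0.48622.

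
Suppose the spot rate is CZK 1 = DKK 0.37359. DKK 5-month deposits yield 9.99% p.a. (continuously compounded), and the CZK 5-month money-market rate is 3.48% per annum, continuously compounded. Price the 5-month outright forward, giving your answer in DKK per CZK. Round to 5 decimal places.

T = 5/12 years.
DKK growth factor: e^(0.0999×5/12) = 1.0425035.
Growth of 1 CZK over T: e^(0.0348×5/12) = 1.0146056.
CIP: F = S · (grow DKK)/(grow CZK) = 0.37359 × 1.0425035/1.0146056 = 0.3838623 DKK per CZK.

0.38386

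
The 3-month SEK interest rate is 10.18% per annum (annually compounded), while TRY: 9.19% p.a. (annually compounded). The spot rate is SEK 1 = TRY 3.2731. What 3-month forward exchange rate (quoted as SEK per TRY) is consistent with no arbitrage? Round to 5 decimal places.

T = 3/12 years.
Growth of 1 TRY over T: (1 + 0.0919)^(3/12) = 1.0222232.
Growth of 1 SEK over T: (1 + 0.1018)^(3/12) = 1.0245324.
Forward (TRY per SEK) = 3.2731 × 1.0222232 / 1.0245324 = 3.265723.
Quoted the other way: 1/3.265723 = 0.30621 SEK per TRY.

0.30621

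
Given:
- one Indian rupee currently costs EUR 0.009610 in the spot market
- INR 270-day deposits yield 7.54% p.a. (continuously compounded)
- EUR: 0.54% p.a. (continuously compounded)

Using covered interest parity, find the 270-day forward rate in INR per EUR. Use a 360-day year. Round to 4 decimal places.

T = 270/360 years.
EUR accumulates by e^(0.0054×270/360) = 1.004058212.
Growth of 1 INR over T: e^(0.0754×270/360) = 1.058179522.
Forward (EUR per INR) = 0.00961 × 1.004058212 / 1.058179522 = 0.00911849003.
Invert for INR per EUR: 1 / 0.00911849003 = 109.6673.

109.6673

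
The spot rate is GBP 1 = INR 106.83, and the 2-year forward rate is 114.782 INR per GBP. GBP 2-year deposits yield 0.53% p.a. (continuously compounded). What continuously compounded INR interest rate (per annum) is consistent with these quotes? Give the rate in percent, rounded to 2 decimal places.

4.12%

T = 2 years.
CIP gives F = S · g_INR/g_GBP, so g_INR/g_GBP = 114.782/106.83 = 1.0744360.
GBP growth factor: e^(0.0053×2) = 1.0106564.
So the INR growth factor = 1.0858856.
r = ln(1.0858856)/2 = 0.041198 → 4.12%.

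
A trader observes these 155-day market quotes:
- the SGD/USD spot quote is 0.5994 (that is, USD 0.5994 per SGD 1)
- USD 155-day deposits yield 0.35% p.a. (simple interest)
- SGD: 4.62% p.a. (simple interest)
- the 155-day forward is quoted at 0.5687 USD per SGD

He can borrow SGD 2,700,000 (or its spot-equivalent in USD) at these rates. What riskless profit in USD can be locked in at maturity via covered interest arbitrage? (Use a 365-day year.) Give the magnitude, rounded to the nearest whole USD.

T = 155/365 years.
Keep in SGD, deliver into the forward: 2,700,000·1.019619178·0.5687 = USD 1,565,615.05.
Swap to USD now, deposit: 2,700,000·0.5994·1.001486301 = USD 1,620,785.40.
The quoted forward undervalues SGD, so borrow SGD, convert to USD at spot, deposit the USD at 0.35%, and buy SGD forward at 0.5687 to cover the loan.
Arbitrage profit = |1,565,615.05 − 1,620,785.40| = USD 55,170.

USD 55,170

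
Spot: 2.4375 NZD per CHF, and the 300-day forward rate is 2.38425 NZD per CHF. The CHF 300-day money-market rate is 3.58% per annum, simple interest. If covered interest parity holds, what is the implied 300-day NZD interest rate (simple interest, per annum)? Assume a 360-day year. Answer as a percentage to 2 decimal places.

T = 300/360 years.
F/S = 2.38425/2.4375 = 0.9781538 = (growth of NZD) / (growth of CHF).
The CHF side grows by 1 + 0.0358×300/360 = 1.0298333.
Hence g_NZD = 1.0073354.
(1.0073354 − 1)/T = 0.008802, i.e. 0.88%.

0.88%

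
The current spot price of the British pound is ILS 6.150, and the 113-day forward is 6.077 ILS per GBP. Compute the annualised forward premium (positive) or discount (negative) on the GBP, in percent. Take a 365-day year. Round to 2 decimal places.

T = 113/365 years.
(F − S)/S = (6.077 − 6.15)/6.15 = -0.0118699.
Annualise by dividing by T: -0.0118699 / (113/365) = -0.038341 → -3.83%.

-3.83%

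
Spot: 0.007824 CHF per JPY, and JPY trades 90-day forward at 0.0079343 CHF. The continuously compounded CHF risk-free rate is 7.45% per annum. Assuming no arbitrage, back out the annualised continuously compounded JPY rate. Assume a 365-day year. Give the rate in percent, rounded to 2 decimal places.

1.77%

T = 90/365 years.
By CIP, F/S equals the CHF-to-JPY growth ratio: 0.0079343/0.007824 = 1.0140976.
The CHF side grows by e^(0.0745×90/365) = 1.0185396.
So the JPY growth factor = 1.0043802.
Take logs: ln 1.0043802 / (90/365) = 0.017725, so 1.77%.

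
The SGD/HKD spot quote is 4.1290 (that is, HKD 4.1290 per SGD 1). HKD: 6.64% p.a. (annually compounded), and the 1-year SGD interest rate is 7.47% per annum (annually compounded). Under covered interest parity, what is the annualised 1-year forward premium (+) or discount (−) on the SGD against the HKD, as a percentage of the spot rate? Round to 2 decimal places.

T = 1 year.
F = S · g_HKD/g_SGD = 4.129 × 1.066400/1.074700 = 4.0971114.
(F − S)/S ÷ T = (4.0971114 − 4.129)/4.129/1 = -0.007723 → -0.77%.

-0.77%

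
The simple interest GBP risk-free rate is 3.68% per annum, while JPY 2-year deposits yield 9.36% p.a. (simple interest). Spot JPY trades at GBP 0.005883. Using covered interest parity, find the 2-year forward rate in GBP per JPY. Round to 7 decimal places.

0.0053201

T = 2 years.
Growth of 1 GBP over T: 1 + 0.0368×2 = 1.073600.
Growth of 1 JPY over T: 1 + 0.0936×2 = 1.187200.
Forward (GBP per JPY) = 0.005883 × 1.073600 / 1.187200 = 0.005320071.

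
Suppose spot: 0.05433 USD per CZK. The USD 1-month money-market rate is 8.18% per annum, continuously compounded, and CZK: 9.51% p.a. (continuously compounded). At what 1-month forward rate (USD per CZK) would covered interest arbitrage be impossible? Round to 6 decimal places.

0.054270

T = 1/12 years.
USD growth factor: e^(0.0818×1/12) = 1.006840.
CZK accumulates by e^(0.0951×1/12) = 1.0079565.
So F = 0.05433 × 1.006840 / 1.0079565 = 0.05426982 (USD/CZK).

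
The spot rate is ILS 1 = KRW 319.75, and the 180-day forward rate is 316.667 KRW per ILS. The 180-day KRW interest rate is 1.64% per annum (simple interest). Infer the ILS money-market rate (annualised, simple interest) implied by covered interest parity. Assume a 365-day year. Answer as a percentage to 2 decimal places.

3.63%

T = 180/365 years.
F/S = 316.667/319.75 = 0.9903581 = (growth of KRW) / (growth of ILS).
KRW growth factor: 1 + 0.0164×180/365 = 1.0080877.
So the ILS growth factor = 1.0179022.
r = (1.0179022 − 1)/(180/365) = 0.036302 → 3.63%.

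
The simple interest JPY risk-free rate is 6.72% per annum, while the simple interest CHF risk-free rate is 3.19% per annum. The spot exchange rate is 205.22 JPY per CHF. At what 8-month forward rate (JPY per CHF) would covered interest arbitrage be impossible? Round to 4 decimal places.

209.9489

T = 8/12 years.
JPY accumulates by 1 + 0.0672×8/12 = 1.044800.
Growth of 1 CHF over T: 1 + 0.0319×8/12 = 1.021266667.
Forward (JPY per CHF) = 205.22 × 1.044800 / 1.021266667 = 209.948942.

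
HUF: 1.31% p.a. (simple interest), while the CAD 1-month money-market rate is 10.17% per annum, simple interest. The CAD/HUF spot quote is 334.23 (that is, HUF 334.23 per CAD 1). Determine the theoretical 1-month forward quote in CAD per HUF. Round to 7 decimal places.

0.0030140

T = 1/12 years.
HUF growth factor: 1 + 0.0131×1/12 = 1.0010917.
Growth of 1 CAD over T: 1 + 0.1017×1/12 = 1.008475.
CIP: F = S · (grow HUF)/(grow CAD) = 334.23 × 1.0010917/1.008475 = 331.7830 HUF per CAD.
Quoted the other way: 1/331.7830 = 0.0030140 CAD per HUF.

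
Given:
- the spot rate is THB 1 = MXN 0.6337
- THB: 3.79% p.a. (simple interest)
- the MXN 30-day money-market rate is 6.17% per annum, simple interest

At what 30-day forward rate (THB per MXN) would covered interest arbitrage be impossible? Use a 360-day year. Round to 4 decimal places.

T = 30/360 years.
MXN growth factor: 1 + 0.0617×30/360 = 1.0051417.
THB accumulates by 1 + 0.0379×30/360 = 1.0031583.
So F = 0.6337 × 1.0051417 / 1.0031583 = 0.6349529 (MXN/THB).
Quoted the other way: 1/0.6349529 = 1.5749 THB per MXN.

1.5749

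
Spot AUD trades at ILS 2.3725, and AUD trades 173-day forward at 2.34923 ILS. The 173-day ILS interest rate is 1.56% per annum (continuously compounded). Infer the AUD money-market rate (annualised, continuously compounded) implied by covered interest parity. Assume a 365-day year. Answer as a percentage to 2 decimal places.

3.64%

T = 173/365 years.
By CIP, F/S equals the ILS-to-AUD growth ratio: 2.34923/2.3725 = 0.9901918.
ILS growth factor: e^(0.0156×173/365) = 1.0074214.
Hence g_AUD = 1.0174003.
Take logs: ln 1.0174003 / (173/365) = 0.036396, so 3.64%.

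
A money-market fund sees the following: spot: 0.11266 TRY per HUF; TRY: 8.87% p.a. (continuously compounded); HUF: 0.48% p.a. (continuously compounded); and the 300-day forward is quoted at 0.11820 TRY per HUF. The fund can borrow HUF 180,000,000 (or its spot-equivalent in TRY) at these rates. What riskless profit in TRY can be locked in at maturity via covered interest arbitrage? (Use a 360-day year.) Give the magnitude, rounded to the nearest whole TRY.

T = 300/360 years.
Invest the HUF and cover forward: 180,000,000 × 1.0040080107 × 0.11820 = TRY 21,361,274.44.
Convert at spot and invest in TRY: 180,000,000 × 0.11266 × 1.0767170753 = TRY 21,834,530.23.
The quoted forward undervalues HUF, so borrow HUF, convert to TRY at spot, deposit the TRY at 8.87%, and buy HUF forward at 0.11820 to cover the loan.
The gap between the two covered legs is TRY 473,256.

TRY 473,256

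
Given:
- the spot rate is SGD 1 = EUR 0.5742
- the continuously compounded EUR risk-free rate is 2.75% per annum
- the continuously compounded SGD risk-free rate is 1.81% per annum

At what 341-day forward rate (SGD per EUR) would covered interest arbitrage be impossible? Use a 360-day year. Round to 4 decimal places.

1.7261

T = 341/360 years.
Growth of 1 EUR over T: e^(0.0275×341/360) = 1.0263908.
Growth of 1 SGD over T: e^(0.0181×341/360) = 1.0172925.
So F = 0.5742 × 1.0263908 / 1.0172925 = 0.5793354 (EUR/SGD).
Quoted the other way: 1/0.5793354 = 1.7261 SGD per EUR.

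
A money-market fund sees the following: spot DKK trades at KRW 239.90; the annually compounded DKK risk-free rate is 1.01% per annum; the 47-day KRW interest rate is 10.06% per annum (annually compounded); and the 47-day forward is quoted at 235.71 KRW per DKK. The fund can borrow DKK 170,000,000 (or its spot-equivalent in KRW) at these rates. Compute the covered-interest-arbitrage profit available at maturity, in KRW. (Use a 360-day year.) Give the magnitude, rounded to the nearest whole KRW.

KRW 1,173,277,263

T = 47/360 years.
Route A — deposit DKK, sell forward: 170,000,000 × 1.001312857669 × 235.71 = KRW 40,123,307,125.80.
Route B — convert at spot, deposit KRW: 170,000,000 × 239.90 × 1.01259309979 = KRW 41,296,584,388.74.
The quoted forward undervalues DKK, so borrow DKK, convert to KRW at spot, deposit the KRW at 10.06%, and buy DKK forward at 235.71 to cover the loan.
Profit = 41,296,584,388.74 − 40,123,307,125.80 = KRW 1,173,277,263.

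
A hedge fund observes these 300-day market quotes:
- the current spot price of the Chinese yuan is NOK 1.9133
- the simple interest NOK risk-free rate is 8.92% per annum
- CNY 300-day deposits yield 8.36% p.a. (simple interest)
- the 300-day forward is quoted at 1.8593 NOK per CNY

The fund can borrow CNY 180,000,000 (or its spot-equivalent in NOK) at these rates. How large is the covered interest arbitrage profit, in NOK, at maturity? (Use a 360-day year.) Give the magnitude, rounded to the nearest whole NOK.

T = 300/360 years.
Route A — deposit CNY, sell forward: 180,000,000 × 1.06966666667 × 1.8593 = NOK 357,989,622.00.
Route B — convert at spot, deposit NOK: 180,000,000 × 1.9133 × 1.07433333333 = NOK 369,993,954.00.
The quoted forward undervalues CNY, so borrow CNY, convert to NOK at spot, deposit the NOK at 8.92%, and buy CNY forward at 1.8593 to cover the loan.
Profit = 369,993,954.00 − 357,989,622.00 = NOK 12,004,332.

NOK 12,004,332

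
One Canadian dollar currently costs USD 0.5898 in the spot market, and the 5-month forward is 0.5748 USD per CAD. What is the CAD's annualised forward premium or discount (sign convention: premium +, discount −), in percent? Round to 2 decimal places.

-6.10%

T = 5/12 years.
CAD trades forward at -2.54323% vs spot over the period.
×(1/T) gives -6.10% p.a.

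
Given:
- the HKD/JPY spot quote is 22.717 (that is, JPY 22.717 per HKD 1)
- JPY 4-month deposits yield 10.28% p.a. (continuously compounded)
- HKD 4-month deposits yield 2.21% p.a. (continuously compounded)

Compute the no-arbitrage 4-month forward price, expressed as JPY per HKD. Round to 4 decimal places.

T = 4/12 years.
Growth of 1 JPY over T: e^(0.1028×4/12) = 1.03486053.
HKD growth factor: e^(0.0221×4/12) = 1.00739387.
Forward (JPY per HKD) = 22.717 × 1.03486053 / 1.00739387 = 23.336380.

23.3364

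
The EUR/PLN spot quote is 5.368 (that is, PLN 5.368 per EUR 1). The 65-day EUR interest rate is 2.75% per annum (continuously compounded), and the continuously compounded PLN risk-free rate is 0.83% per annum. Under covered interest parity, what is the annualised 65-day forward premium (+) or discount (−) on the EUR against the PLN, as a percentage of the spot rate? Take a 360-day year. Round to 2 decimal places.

-1.92%

T = 65/360 years.
F = S · g_PLN/g_EUR = 5.368 × 1.0014997/1.0049776 = 5.349423.
(F − S)/S ÷ T = (5.349423 − 5.368)/5.368/(65/360) = -0.019167 → -1.92%.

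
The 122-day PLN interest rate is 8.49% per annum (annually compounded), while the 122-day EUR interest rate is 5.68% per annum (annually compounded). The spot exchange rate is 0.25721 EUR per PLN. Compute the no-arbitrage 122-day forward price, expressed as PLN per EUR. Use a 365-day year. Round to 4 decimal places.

T = 122/365 years.
EUR growth factor: (1 + 0.0568)^(122/365) = 1.0186372.
Growth of 1 PLN over T: (1 + 0.0849)^(122/365) = 1.0276113.
So F = 0.25721 × 1.0186372 / 1.0276113 = 0.2549638 (EUR/PLN).
Quoted the other way: 1/0.2549638 = 3.9221 PLN per EUR.

3.9221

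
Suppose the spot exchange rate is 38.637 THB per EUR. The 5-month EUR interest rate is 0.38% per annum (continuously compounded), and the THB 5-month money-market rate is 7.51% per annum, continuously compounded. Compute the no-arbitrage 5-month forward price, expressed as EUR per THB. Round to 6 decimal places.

T = 5/12 years.
THB accumulates by e^(0.0751×5/12) = 1.0317864.
Growth of 1 EUR over T: e^(0.0038×5/12) = 1.0015846.
Forward (THB per EUR) = 38.637 × 1.0317864 / 1.0015846 = 39.80206.
Quoted the other way: 1/39.80206 = 0.025124 EUR per THB.

0.025124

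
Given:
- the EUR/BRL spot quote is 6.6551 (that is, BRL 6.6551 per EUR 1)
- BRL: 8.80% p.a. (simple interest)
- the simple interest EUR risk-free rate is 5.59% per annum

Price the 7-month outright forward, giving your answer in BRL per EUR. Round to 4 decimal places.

T = 7/12 years.
Growth of 1 BRL over T: 1 + 0.0880×7/12 = 1.0513333.
EUR accumulates by 1 + 0.0559×7/12 = 1.0326083.
So F = 6.6551 × 1.0513333 / 1.0326083 = 6.775782 (BRL/EUR).

6.7758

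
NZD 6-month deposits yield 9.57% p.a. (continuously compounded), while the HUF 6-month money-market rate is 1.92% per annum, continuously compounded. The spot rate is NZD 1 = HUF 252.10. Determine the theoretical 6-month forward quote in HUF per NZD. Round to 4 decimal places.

242.6393

T = 6/12 years.
Growth of 1 HUF over T: e^(0.0192×6/12) = 1.009646228.
NZD accumulates by e^(0.0957×6/12) = 1.049013292.
CIP: F = S · (grow HUF)/(grow NZD) = 252.1 × 1.009646228/1.049013292 = 242.639265 HUF per NZD.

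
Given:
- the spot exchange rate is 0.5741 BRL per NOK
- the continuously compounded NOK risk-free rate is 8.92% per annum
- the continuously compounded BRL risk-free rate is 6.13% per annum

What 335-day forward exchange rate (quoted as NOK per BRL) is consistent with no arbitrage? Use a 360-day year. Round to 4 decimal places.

1.7877

T = 335/360 years.
Growth of 1 BRL over T: e^(0.0613×335/360) = 1.0587014.
NOK growth factor: e^(0.0892×335/360) = 1.0865478.
Forward (BRL per NOK) = 0.5741 × 1.0587014 / 1.0865478 = 0.5593868.
Quoted the other way: 1/0.5593868 = 1.7877 NOK per BRL.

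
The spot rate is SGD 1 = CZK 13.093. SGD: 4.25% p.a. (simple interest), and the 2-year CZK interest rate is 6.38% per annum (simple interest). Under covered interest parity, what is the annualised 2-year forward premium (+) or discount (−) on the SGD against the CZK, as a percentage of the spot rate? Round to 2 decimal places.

T = 2 years.
F = S · g_CZK/g_SGD = 13.093 × 1.127600/1.085000 = 13.607066.
(F − S)/S ÷ T = (13.607066 − 13.093)/13.093/2 = 0.019631 → 1.96%.

+1.96%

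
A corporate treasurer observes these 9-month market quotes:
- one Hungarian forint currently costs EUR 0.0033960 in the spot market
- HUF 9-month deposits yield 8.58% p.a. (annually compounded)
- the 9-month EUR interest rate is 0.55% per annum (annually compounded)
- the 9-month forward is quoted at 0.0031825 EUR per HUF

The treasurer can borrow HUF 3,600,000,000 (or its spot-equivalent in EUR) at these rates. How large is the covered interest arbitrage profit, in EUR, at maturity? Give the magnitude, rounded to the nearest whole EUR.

EUR 89,375

T = 9/12 years.
Keep in HUF, deliver into the forward: 3,600,000,000·1.0636833911·0.0031825 = EUR 12,186,620.61.
Swap to EUR now, deposit: 3,600,000,000·0.0033960·1.0041221705 = EUR 12,275,996.01.
The quoted forward undervalues HUF, so borrow HUF, convert to EUR at spot, deposit the EUR at 0.55%, and buy HUF forward at 0.0031825 to cover the loan.
Arbitrage profit = |12,186,620.61 − 12,275,996.01| = EUR 89,375.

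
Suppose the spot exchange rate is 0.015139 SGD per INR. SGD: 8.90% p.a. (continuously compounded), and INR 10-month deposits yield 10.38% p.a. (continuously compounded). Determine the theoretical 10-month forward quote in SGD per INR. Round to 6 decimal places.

T = 10/12 years.
SGD accumulates by e^(0.0890×10/12) = 1.0769863.
INR growth factor: e^(0.1038×10/12) = 1.0903514.
Forward (SGD per INR) = 0.015139 × 1.0769863 / 1.0903514 = 0.01495343.

0.014953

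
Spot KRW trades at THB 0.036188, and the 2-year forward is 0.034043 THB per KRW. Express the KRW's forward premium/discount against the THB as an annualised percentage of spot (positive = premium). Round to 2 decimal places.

T = 2 years.
(F − S)/S = (0.034043 − 0.036188)/0.036188 = -0.0592738.
Annualise by dividing by T: -0.0592738 / 2 = -0.029637 → -2.96%.

-2.96%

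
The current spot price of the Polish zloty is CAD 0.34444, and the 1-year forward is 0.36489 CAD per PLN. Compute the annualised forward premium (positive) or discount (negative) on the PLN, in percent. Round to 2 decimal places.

T = 1 year.
PLN trades forward at +5.93717% vs spot over the period.
×(1/T) gives 5.94% p.a.

+5.94%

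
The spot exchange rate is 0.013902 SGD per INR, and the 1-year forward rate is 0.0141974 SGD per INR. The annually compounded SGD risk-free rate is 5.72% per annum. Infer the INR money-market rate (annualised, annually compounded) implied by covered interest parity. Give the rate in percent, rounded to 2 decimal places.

T = 1 year.
CIP gives F = S · g_SGD/g_INR, so g_SGD/g_INR = 0.0141974/0.013902 = 1.0212487.
The SGD side grows by (1 + 0.0572)^1 = 1.057200.
Hence g_INR = 1.0352033.
Annualise: 1.0352033^(1/1) − 1 = 0.035203 = 3.52%.

3.52%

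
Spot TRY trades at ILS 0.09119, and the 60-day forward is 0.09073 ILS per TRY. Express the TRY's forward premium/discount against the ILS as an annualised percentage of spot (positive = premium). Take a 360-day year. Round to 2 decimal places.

-3.03%

T = 60/360 years.
Period premium: (0.09073 − 0.09119)/0.09119 = -0.0050444.
Annualise by dividing by T: -0.0050444 / (60/360) = -0.030266 → -3.03%.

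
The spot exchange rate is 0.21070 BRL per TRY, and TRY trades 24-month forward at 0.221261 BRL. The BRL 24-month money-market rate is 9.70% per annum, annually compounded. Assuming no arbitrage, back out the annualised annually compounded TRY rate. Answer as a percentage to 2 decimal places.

7.05%

T = 2 years.
CIP gives F = S · g_BRL/g_TRY, so g_BRL/g_TRY = 0.221261/0.2107 = 1.0501234.
The BRL side grows by (1 + 0.0970)^2 = 1.203409.
That pins the TRY growth at 1.1459691.
r = 1.1459691^(1/2) − 1 = 0.070499 → 7.05%.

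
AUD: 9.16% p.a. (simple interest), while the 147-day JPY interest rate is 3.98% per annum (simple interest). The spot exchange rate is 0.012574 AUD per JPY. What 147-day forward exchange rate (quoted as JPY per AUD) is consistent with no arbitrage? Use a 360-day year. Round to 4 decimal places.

T = 147/360 years.
AUD accumulates by 1 + 0.0916×147/360 = 1.03740333.
JPY accumulates by 1 + 0.0398×147/360 = 1.01625167.
CIP: F = S · (grow AUD)/(grow JPY) = 0.012574 × 1.03740333/1.01625167 = 0.012835708 AUD per JPY.
Quoted the other way: 1/0.012835708 = 77.9077 JPY per AUD.

77.9077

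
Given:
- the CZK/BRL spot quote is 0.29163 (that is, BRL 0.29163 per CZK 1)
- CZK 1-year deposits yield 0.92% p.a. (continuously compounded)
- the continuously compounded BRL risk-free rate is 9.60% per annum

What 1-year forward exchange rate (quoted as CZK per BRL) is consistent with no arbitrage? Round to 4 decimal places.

3.1439

T = 1 year.
BRL accumulates by e^(0.0960×1) = 1.1007591.
CZK accumulates by e^(0.0092×1) = 1.0092425.
Forward (BRL per CZK) = 0.29163 × 1.1007591 / 1.0092425 = 0.3180746.
Quoted the other way: 1/0.3180746 = 3.1439 CZK per BRL.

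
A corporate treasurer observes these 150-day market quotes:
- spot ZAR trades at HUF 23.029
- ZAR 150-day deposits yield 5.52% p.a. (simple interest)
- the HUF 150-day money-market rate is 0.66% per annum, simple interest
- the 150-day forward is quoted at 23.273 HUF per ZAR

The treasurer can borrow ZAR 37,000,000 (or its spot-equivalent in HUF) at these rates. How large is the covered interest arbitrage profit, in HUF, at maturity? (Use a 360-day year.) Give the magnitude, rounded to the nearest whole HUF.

T = 150/360 years.
Keep in ZAR, deliver into the forward: 37,000,000·1.023000·23.273 = HUF 880,906,323.00.
Swap to HUF now, deposit: 37,000,000·23.029·1.002750 = HUF 854,416,200.75.
The quoted forward overvalues ZAR, so borrow HUF, buy ZAR at spot, deposit the ZAR at 5.52%, and sell the proceeds forward at 23.273.
Profit = 880,906,323.00 − 854,416,200.75 = HUF 26,490,122.

HUF 26,490,122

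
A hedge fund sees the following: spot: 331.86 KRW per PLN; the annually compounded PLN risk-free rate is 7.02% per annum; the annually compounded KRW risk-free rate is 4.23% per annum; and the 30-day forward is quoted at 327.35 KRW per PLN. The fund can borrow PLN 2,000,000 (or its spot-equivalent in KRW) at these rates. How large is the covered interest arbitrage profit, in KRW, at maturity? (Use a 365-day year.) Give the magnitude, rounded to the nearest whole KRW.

KRW 7,622,913

T = 30/365 years.
Keep in PLN, deliver into the forward: 2,000,000·1.00559192308·327.35 = KRW 658,361,032.04.
Swap to KRW now, deposit: 2,000,000·331.86·1.00341099409 = KRW 665,983,945.00.
The quoted forward undervalues PLN, so borrow PLN, convert to KRW at spot, deposit the KRW at 4.23%, and buy PLN forward at 327.35 to cover the loan.
The gap between the two covered legs is KRW 7,622,913.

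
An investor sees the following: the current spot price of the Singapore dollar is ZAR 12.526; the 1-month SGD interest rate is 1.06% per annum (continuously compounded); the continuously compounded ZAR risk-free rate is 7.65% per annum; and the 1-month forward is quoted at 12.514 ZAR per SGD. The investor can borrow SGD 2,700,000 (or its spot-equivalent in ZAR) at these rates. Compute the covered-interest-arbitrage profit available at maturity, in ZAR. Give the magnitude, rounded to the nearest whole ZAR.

T = 1/12 years.
Invest the SGD and cover forward: 2,700,000 × 1.0008837236 × 12.514 = ZAR 33,817,659.08.
Convert at spot and invest in ZAR: 2,700,000 × 12.526 × 1.0063953636 = ZAR 34,036,492.48.
The quoted forward undervalues SGD, so borrow SGD, convert to ZAR at spot, deposit the ZAR at 7.65%, and buy SGD forward at 12.514 to cover the loan.
Profit = 34,036,492.48 − 33,817,659.08 = ZAR 218,833.

ZAR 218,833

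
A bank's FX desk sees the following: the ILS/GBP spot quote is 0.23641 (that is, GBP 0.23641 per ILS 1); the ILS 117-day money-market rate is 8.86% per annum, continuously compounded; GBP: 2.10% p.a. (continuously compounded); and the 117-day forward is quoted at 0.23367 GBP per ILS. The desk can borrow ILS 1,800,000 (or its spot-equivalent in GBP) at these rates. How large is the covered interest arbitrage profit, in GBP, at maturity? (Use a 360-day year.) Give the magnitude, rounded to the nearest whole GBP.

T = 117/360 years.
Route A — deposit ILS, sell forward: 1,800,000 × 1.02921358 × 0.23367 = GBP 432,893.41.
Route B — convert at spot, deposit GBP: 1,800,000 × 0.23641 × 1.00684834 = GBP 428,452.23.
The quoted forward overvalues ILS, so borrow GBP, buy ILS at spot, deposit the ILS at 8.86%, and sell the proceeds forward at 0.23367.
Arbitrage profit = |432,893.41 − 428,452.23| = GBP 4,441.

GBP 4,441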